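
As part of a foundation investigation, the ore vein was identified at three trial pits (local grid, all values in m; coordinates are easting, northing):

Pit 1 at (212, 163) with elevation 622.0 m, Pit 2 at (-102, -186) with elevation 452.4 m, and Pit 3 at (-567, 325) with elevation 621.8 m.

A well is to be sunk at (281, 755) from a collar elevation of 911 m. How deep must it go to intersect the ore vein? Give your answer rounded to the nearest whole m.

Let the plane be z = a·easting + b·northing + c.
Pit 2−Pit 1: −314a − 349b = −169.6;  Pit 3−Pit 1: −779a + 162b = −0.2.
Solving gives a = 0.08535, b = 0.40917.
Then c = 622 − a·212 − b·163 = 537.21.
At (281, 755): z_contact = 24.0 + 308.9 + 537.21 = 870.1 m.
Depth below ground = 911 − 870.1 = 41 m.

41 m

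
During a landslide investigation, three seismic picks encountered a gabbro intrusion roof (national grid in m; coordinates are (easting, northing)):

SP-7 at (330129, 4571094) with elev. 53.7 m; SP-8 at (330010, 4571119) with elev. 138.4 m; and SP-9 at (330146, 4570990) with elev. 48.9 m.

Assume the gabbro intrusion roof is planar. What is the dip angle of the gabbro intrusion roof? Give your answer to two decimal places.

Let the plane be z = a·E + b·N + c.
SP-8−SP-7: −119a + 25b = 84.7;  SP-9−SP-7: 17a − 104b = −4.8.
Solving gives a = −0.72704, b = −0.07269.
Gradient magnitude |∇z| = √(a² + b²) = √(0.52858 + 0.00528) = 0.73066.
True dip = arctan(0.73066) = 36.15°, dipping toward E (azimuth ≈ 084°).

36.15°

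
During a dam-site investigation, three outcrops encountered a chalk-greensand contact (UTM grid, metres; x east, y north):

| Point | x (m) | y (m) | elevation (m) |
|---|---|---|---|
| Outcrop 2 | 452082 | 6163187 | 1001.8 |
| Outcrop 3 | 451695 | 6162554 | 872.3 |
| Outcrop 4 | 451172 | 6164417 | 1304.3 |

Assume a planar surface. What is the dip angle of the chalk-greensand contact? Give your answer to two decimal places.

Let the plane be z = a·x + b·y + c.
Outcrop 3−Outcrop 2: −387a − 633b = −129.5;  Outcrop 4−Outcrop 2: −910a + 1230b = 302.5.
Solving gives a = −0.03060, b = 0.22329.
Gradient magnitude |∇z| = √(a² + b²) = √(0.00094 + 0.04986) = 0.22538.
True dip = arctan(0.22538) = 12.70°, dipping toward S (azimuth ≈ 172°).

12.70°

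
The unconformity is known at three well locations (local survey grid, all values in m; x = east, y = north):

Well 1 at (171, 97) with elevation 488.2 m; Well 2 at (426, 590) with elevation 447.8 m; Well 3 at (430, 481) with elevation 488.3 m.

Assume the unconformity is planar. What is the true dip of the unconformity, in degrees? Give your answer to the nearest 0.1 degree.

32.2°

Two edge vectors: Well 1→Well 2 = (255, 493, -40.4), Well 1→Well 3 = (259, 384, 0.1).
Normal n = (Well 1→Well 2) × (Well 1→Well 3) = (15562.9, -10489.1, -29767).
So ∂z/∂x = −n_x/n_z = 0.52282 and ∂z/∂y = −n_y/n_z = −0.35237.
Gradient magnitude |∇z| = √(a² + b²) = √(0.27334 + 0.12417) = 0.63049.
True dip = arctan(0.63049) = 32.2°, dipping toward NW (azimuth ≈ 304°).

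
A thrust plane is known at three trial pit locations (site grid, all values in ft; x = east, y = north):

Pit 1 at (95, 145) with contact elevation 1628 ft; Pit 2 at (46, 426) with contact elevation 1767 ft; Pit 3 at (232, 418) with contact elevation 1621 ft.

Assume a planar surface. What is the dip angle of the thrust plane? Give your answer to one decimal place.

40.4°

Let the plane be z = a·x + b·y + c.
Pit 2−Pit 1: −49a + 281b = 139;  Pit 3−Pit 1: 137a + 273b = −7.
Solving gives a = −0.76944, b = 0.36049.
Gradient magnitude |∇z| = √(a² + b²) = √(0.59204 + 0.12995) = 0.84970.
True dip = arctan(0.84970) = 40.4°, dipping toward ESE (azimuth ≈ 115°).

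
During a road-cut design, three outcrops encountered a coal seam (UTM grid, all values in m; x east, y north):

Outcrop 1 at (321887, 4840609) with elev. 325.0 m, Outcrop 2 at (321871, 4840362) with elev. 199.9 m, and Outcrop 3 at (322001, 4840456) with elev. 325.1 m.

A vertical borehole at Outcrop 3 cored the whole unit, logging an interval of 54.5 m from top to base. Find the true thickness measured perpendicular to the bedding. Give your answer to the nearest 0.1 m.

43.0 m

Two edge vectors: Outcrop 1→Outcrop 2 = (-16, -247, -125.1), Outcrop 1→Outcrop 3 = (114, -153, 0.1).
Normal n = (Outcrop 1→Outcrop 2) × (Outcrop 1→Outcrop 3) = (-19165, -14259.8, 30606).
So ∂z/∂x = −n_x/n_z = 0.62618 and ∂z/∂y = −n_y/n_z = 0.46592.
|∇z| = √(a²+b²) = 0.78050, so dip δ = arctan(0.78050) = 37.97°.
True thickness = vertical thickness × cos δ = 54.5 × cos 37.97° = 43.0 m.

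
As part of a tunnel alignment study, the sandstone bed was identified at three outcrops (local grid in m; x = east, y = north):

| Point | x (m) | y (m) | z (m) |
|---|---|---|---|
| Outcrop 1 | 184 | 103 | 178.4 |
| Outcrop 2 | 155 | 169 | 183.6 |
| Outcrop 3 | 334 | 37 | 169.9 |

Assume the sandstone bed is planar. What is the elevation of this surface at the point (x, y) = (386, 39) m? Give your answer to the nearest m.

169 m

Two edge vectors: Outcrop 1→Outcrop 2 = (-29, 66, 5.2), Outcrop 1→Outcrop 3 = (150, -66, -8.5).
Normal n = (Outcrop 1→Outcrop 2) × (Outcrop 1→Outcrop 3) = (-217.8, 533.5, -7986).
So ∂z/∂x = −n_x/n_z = −0.02727 and ∂z/∂y = −n_y/n_z = 0.06680.
Intercept c from Outcrop 1: 178.4 + 5.02 − 6.88 = 176.54.
At (386, 39): z = −10.5 + 2.6 + 176.54 = 168.6 m.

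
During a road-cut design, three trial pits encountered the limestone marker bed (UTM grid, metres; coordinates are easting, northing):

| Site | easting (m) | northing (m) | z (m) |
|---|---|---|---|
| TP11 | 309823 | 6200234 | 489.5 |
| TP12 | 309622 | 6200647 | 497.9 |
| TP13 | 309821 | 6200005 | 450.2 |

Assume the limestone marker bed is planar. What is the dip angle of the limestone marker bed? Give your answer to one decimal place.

Let the plane be z = a·easting + b·northing + c.
TP12−TP11: −201a + 413b = 8.4;  TP13−TP11: −2a − 229b = −39.3.
Solving gives a = 0.30535, b = 0.16895.
Gradient magnitude |∇z| = √(a² + b²) = √(0.09324 + 0.02854) = 0.34898.
True dip = arctan(0.34898) = 19.2°, dipping toward WSW (azimuth ≈ 241°).

19.2°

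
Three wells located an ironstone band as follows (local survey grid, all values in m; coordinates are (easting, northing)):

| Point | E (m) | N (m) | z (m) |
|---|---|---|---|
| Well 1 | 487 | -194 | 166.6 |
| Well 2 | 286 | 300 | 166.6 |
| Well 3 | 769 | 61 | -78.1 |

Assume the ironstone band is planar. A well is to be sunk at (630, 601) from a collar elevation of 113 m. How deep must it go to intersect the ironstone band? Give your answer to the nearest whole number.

242 m

Let the plane be z = a·E + b·N + c.
Well 2−Well 1: −201a + 494b = 0;  Well 3−Well 1: 282a + 255b = −244.7.
Solving gives a = −0.63434, b = −0.25810.
Then c = 166.6 − a·487 − b·-194 = 425.45.
At (630, 601): z_contact = −399.6 − 155.1 + 425.45 = -129.3 m.
Depth below ground = 113 − (-129.3) = 242 m.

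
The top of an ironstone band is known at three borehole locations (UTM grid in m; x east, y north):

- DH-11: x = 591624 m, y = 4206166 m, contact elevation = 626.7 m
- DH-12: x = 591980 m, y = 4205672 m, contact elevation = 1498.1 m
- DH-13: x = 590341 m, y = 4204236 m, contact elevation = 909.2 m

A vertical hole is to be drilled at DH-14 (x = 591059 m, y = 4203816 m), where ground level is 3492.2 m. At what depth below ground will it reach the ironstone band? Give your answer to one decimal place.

1357.2 m

Two edge vectors: DH-11→DH-12 = (356, -494, 871.4), DH-11→DH-13 = (-1283, -1930, 282.5).
Normal n = (DH-11→DH-12) × (DH-11→DH-13) = (1542247, -1218576.2, -1320882).
So ∂z/∂x = −n_x/n_z = 1.167588778 and ∂z/∂y = −n_y/n_z = −0.922547359.
Intercept c from DH-11: 626.7 − 690773.54 + 3880387.33 = 3190240.49.
At (591059, 4203816): z_contact = 690113.86 − 3878219.35 + 3190240.49 = 2135.00 m.
Depth below ground = 3492.2 − 2135.00 = 1357.2 m.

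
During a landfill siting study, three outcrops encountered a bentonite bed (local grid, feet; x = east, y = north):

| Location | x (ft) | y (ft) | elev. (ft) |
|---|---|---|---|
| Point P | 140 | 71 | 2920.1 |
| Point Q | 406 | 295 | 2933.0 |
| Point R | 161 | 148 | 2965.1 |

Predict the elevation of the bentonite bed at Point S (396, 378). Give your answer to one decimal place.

Let the plane be z = a·x + b·y + c.
Point Q−Point P: 266a + 224b = 12.9;  Point R−Point P: 21a + 77b = 45.
Solving gives a = −0.57591, b = 0.74148.
Then c = 2920.1 − a·140 − b·71 = 2948.08.
At (396, 378): z = −228.1 + 280.3 + 2948.08 = 3000.3 ft.

3000.3 ft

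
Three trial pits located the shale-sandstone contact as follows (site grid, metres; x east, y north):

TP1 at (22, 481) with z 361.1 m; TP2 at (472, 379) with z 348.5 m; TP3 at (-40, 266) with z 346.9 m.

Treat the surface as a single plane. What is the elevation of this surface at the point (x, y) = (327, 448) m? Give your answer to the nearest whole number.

355 m

Two edge vectors: TP1→TP2 = (450, -102, -12.6), TP1→TP3 = (-62, -215, -14.2).
Normal n = (TP1→TP2) × (TP1→TP3) = (-1260.6, 7171.2, -103074).
So ∂z/∂x = −n_x/n_z = −0.01223 and ∂z/∂y = −n_y/n_z = 0.06957.
Intercept c from TP1: 361.1 + 0.27 − 33.46 = 327.90.
At (327, 448): z = −4.0 + 31.2 + 327.90 = 355.1 m.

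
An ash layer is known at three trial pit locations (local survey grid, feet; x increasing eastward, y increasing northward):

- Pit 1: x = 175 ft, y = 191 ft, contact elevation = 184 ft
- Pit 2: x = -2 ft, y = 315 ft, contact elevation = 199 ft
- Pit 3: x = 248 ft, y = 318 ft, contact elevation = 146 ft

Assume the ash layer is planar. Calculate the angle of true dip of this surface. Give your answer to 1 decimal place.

Let the plane be z = a·x + b·y + c.
Pit 2−Pit 1: −177a + 124b = 15;  Pit 3−Pit 1: 73a + 127b = −38.
Solving gives a = −0.20986, b = −0.17859.
Gradient magnitude |∇z| = √(a² + b²) = √(0.04404 + 0.03189) = 0.27556.
True dip = arctan(0.27556) = 15.4°, dipping toward NE (azimuth ≈ 050°).

15.4°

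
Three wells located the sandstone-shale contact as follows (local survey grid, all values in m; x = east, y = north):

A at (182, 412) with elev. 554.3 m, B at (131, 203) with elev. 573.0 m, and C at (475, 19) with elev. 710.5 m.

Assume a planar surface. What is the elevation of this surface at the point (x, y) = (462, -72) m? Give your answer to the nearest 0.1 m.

Two edge vectors: A→B = (-51, -209, 18.7), A→C = (293, -393, 156.2).
Normal n = (A→B) × (A→C) = (-25296.7, 13445.3, 81280).
So ∂z/∂x = −n_x/n_z = 0.31123 and ∂z/∂y = −n_y/n_z = −0.16542.
Intercept c from A: 554.3 − 56.64 + 68.15 = 565.81.
At (462, -72): z = 143.8 + 11.9 + 565.81 = 721.5 m.

721.5 m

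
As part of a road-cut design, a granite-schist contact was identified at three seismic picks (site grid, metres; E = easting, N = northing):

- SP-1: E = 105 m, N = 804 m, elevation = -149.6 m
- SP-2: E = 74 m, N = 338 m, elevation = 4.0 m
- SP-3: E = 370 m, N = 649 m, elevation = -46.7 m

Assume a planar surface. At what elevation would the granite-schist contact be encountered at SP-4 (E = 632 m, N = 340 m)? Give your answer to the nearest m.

Let the plane be z = a·E + b·N + c.
SP-2−SP-1: −31a − 466b = 153.6;  SP-3−SP-1: 265a − 155b = 102.9.
Solving gives a = 0.18819, b = −0.34213.
Then c = -149.6 − a·105 − b·804 = 105.72.
At (632, 340): z = 118.9 − 116.3 + 105.72 = 108.3 m.

108 m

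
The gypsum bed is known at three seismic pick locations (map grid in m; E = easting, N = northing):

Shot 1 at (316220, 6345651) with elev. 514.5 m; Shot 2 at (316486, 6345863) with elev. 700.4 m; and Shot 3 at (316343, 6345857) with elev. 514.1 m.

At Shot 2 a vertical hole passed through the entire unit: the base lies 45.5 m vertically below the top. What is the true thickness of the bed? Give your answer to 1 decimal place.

24.6 m

Let the plane be z = a·E + b·N + c.
Shot 2−Shot 1: 266a + 212b = 185.9;  Shot 3−Shot 1: 123a + 206b = −0.4.
Solving gives a = 1.33636, b = −0.79986.
|∇z| = √(a²+b²) = 1.55745, so dip δ = arctan(1.55745) = 57.30°.
True thickness = vertical thickness × cos δ = 45.5 × cos 57.30° = 24.6 m.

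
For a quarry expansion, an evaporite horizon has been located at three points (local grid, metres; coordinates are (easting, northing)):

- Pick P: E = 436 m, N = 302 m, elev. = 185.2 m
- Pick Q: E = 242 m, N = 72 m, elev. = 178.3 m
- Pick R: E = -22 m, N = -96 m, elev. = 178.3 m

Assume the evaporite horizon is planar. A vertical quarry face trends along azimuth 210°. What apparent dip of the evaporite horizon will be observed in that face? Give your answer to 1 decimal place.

2.0°

Let the plane be z = a·E + b·N + c.
Pick Q−Pick P: −194a − 230b = −6.9;  Pick R−Pick P: −458a − 398b = −6.9.
Solving gives a = −0.04121, b = 0.06476.
Unit vector along 210° is (sin 210°, cos 210°) = (-0.5000, -0.8660).
Slope in that direction = a·(-0.5000) + b·(-0.8660) = −0.03548.
Apparent dip = arctan|0.03548| = 2.0° (true dip is 4.4°, so apparent ≤ true as expected).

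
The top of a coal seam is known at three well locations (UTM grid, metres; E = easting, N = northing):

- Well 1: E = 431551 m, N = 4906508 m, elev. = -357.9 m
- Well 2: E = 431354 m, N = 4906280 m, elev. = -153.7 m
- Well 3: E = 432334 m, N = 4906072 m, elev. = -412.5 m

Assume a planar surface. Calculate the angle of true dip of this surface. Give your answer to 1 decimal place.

34.3°

Two edge vectors: Well 1→Well 2 = (-197, -228, 204.2), Well 1→Well 3 = (783, -436, -54.6).
Normal n = (Well 1→Well 2) × (Well 1→Well 3) = (101480, 149132.4, 264416).
So ∂z/∂E = −n_x/n_z = −0.38379 and ∂z/∂N = −n_y/n_z = −0.56401.
Gradient magnitude |∇z| = √(a² + b²) = √(0.14729 + 0.31810) = 0.68220.
True dip = arctan(0.68220) = 34.3°, dipping toward NE (azimuth ≈ 034°).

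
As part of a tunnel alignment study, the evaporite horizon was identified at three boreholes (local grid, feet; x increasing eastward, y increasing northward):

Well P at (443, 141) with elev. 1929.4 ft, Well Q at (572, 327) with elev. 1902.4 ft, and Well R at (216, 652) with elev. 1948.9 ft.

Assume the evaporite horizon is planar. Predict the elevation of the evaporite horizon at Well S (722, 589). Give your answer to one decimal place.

1869.5 ft

Let the plane be z = a·x + b·y + c.
Well Q−Well P: 129a + 186b = −27;  Well R−Well P: −227a + 511b = 19.5.
Solving gives a = −0.16112, b = −0.03341.
Then c = 1929.4 − a·443 − b·141 = 2005.49.
At (722, 589): z = −116.3 − 19.7 + 2005.49 = 1869.5 ft.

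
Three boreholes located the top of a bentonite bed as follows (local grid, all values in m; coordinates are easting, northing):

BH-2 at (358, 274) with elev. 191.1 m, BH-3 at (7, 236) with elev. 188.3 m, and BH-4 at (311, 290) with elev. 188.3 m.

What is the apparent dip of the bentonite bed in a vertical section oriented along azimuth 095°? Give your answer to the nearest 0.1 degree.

Two edge vectors: BH-2→BH-3 = (-351, -38, -2.8), BH-2→BH-4 = (-47, 16, -2.8).
Normal n = (BH-2→BH-3) × (BH-2→BH-4) = (151.2, -851.2, -7402).
So ∂z/∂easting = −n_x/n_z = 0.02043 and ∂z/∂northing = −n_y/n_z = −0.11500.
Unit vector along 095° is (sin 95°, cos 95°) = (0.9962, -0.0872).
Slope in that direction = a·(0.9962) + b·(-0.0872) = 0.03037.
Apparent dip = arctan|0.03037| = 1.7° (true dip is 6.7°, so apparent ≤ true as expected).

1.7°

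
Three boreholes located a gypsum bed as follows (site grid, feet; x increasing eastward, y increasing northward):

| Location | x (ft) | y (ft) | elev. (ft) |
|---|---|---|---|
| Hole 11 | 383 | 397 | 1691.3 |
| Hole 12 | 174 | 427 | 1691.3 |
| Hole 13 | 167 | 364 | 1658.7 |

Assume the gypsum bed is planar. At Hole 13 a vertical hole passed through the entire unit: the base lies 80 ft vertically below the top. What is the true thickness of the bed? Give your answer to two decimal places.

71.14 ft

Let the plane be z = a·x + b·y + c.
Hole 12−Hole 11: −209a + 30b = 0;  Hole 13−Hole 11: −216a − 33b = −32.6.
Solving gives a = 0.07311, b = 0.50934.
|∇z| = √(a²+b²) = 0.51456, so dip δ = arctan(0.51456) = 27.23°.
True thickness = vertical thickness × cos δ = 80 × cos 27.23° = 71.14 ft.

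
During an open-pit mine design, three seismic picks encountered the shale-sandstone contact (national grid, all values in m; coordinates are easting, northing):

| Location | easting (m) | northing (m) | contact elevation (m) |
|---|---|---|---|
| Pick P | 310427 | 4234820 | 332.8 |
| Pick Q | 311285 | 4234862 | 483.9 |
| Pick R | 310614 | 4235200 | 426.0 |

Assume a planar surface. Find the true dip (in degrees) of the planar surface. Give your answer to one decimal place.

13.2°

Two edge vectors: Pick P→Pick Q = (858, 42, 151.1), Pick P→Pick R = (187, 380, 93.2).
Normal n = (Pick P→Pick Q) × (Pick P→Pick R) = (-53503.6, -51709.9, 318186).
So ∂z/∂easting = −n_x/n_z = 0.16815 and ∂z/∂northing = −n_y/n_z = 0.16251.
Gradient magnitude |∇z| = √(a² + b²) = √(0.02828 + 0.02641) = 0.23385.
True dip = arctan(0.23385) = 13.2°, dipping toward SW (azimuth ≈ 226°).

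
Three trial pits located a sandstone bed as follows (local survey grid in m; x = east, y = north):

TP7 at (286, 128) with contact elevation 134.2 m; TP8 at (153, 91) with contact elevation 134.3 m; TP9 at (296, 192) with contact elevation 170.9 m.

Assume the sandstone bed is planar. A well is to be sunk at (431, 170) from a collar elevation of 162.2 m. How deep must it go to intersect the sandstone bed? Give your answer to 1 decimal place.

27.1 m

Let the plane be z = a·x + b·y + c.
TP8−TP7: −133a − 37b = 0.1;  TP9−TP7: 10a + 64b = 36.7.
Solving gives a = −0.16756, b = 0.59962.
Then c = 134.2 − a·286 − b·128 = 105.37.
At (431, 170): z_contact = −72.22 + 101.94 + 105.37 = 135.09 m.
Depth below ground = 162.2 − 135.09 = 27.1 m.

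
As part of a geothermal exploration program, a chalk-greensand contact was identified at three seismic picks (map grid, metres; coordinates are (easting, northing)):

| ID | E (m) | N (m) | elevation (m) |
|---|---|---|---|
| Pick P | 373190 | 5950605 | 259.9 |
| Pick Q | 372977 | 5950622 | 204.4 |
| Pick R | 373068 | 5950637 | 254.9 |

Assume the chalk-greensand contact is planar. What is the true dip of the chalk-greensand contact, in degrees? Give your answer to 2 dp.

51.45°

Let the plane be z = a·E + b·N + c.
Pick Q−Pick P: −213a + 17b = −55.5;  Pick R−Pick P: −122a + 32b = −5.
Solving gives a = 0.35660, b = 1.20329.
Gradient magnitude |∇z| = √(a² + b²) = √(0.12716 + 1.44791) = 1.25502.
True dip = arctan(1.25502) = 51.45°, dipping toward SSW (azimuth ≈ 197°).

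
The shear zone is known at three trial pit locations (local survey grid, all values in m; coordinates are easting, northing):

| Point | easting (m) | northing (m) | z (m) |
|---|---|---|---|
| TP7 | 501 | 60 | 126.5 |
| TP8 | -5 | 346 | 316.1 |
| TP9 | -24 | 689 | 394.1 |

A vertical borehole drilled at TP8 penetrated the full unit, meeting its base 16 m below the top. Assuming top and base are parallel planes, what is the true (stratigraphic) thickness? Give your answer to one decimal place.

Let the plane be z = a·easting + b·northing + c.
TP8−TP7: −506a + 286b = 189.6;  TP9−TP7: −525a + 629b = 267.6.
Solving gives a = −0.25413, b = 0.21333.
|∇z| = √(a²+b²) = 0.33180, so dip δ = arctan(0.33180) = 18.36°.
True thickness = vertical thickness × cos δ = 16 × cos 18.36° = 15.2 m.

15.2 m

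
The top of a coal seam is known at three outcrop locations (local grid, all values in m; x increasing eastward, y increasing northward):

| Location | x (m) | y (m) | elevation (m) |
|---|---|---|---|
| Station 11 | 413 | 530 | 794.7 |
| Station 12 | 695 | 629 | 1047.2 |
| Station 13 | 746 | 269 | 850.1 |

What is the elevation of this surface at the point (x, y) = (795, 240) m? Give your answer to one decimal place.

864.3 m

Let the plane be z = a·x + b·y + c.
Station 12−Station 11: 282a + 99b = 252.5;  Station 13−Station 11: 333a − 261b = 55.4.
Solving gives a = 0.66987, b = 0.64240.
Then c = 794.7 − a·413 − b·530 = 177.57.
At (795, 240): z = 532.5 + 154.2 + 177.57 = 864.3 m.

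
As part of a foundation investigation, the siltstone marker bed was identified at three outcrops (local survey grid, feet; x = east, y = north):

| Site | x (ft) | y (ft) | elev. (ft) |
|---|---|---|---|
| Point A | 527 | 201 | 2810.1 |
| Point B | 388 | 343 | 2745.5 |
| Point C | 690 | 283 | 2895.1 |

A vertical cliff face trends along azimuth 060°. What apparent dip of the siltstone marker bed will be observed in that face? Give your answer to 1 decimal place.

24.4°

Let the plane be z = a·x + b·y + c.
Point B−Point A: −139a + 142b = −64.6;  Point C−Point A: 163a + 82b = 85.
Solving gives a = 0.50276, b = 0.03720.
Unit vector along 060° is (sin 60°, cos 60°) = (0.8660, 0.5000).
Slope in that direction = a·(0.8660) + b·(0.5000) = 0.45400.
Apparent dip = arctan|0.45400| = 24.4° (true dip is 26.8°, so apparent ≤ true as expected).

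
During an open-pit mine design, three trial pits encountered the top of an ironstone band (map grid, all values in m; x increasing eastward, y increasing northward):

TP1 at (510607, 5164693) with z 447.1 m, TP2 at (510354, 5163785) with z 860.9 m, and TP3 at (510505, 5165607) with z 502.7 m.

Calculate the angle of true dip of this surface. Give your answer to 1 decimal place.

Two edge vectors: TP1→TP2 = (-253, -908, 413.8), TP1→TP3 = (-102, 914, 55.6).
Normal n = (TP1→TP2) × (TP1→TP3) = (-428698, -28140.8, -323858).
So ∂z/∂x = −n_x/n_z = −1.32372 and ∂z/∂y = −n_y/n_z = −0.08689.
Gradient magnitude |∇z| = √(a² + b²) = √(1.75224 + 0.00755) = 1.32657.
True dip = arctan(1.32657) = 53.0°, dipping toward E (azimuth ≈ 086°).

53.0°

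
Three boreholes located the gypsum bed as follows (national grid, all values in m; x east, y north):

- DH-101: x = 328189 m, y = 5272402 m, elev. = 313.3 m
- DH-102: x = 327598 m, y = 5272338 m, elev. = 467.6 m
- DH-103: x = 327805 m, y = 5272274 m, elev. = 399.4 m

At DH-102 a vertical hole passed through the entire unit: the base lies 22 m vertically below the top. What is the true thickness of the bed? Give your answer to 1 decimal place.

20.9 m

Two edge vectors: DH-101→DH-102 = (-591, -64, 154.3), DH-101→DH-103 = (-384, -128, 86.1).
Normal n = (DH-101→DH-102) × (DH-101→DH-103) = (14240, -8366.1, 51072).
So ∂z/∂x = −n_x/n_z = −0.27882 and ∂z/∂y = −n_y/n_z = 0.16381.
|∇z| = √(a²+b²) = 0.32338, so dip δ = arctan(0.32338) = 17.92°.
True thickness = vertical thickness × cos δ = 22 × cos 17.92° = 20.9 m.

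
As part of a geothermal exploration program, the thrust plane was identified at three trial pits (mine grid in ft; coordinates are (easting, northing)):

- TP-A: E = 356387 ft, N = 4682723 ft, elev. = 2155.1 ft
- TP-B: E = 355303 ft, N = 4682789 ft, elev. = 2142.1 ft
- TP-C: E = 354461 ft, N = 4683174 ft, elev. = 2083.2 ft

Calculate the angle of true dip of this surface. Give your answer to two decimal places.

Two edge vectors: TP-A→TP-B = (-1084, 66, -13), TP-A→TP-C = (-1926, 451, -71.9).
Normal n = (TP-A→TP-B) × (TP-A→TP-C) = (1117.6, -52901.6, -361768).
So ∂z/∂E = −n_x/n_z = 0.00309 and ∂z/∂N = −n_y/n_z = −0.14623.
Gradient magnitude |∇z| = √(a² + b²) = √(0.00001 + 0.02138) = 0.14626.
True dip = arctan(0.14626) = 8.32°, dipping toward N (azimuth ≈ 359°).

8.32°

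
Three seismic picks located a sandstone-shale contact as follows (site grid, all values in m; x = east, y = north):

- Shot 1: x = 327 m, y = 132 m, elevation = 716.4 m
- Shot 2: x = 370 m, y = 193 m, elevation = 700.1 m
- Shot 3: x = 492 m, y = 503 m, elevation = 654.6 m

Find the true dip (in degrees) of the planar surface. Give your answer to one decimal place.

21.1°

Two edge vectors: Shot 1→Shot 2 = (43, 61, -16.3), Shot 1→Shot 3 = (165, 371, -61.8).
Normal n = (Shot 1→Shot 2) × (Shot 1→Shot 3) = (2277.5, -32.1, 5888).
So ∂z/∂x = −n_x/n_z = −0.38680 and ∂z/∂y = −n_y/n_z = 0.00545.
Gradient magnitude |∇z| = √(a² + b²) = √(0.14962 + 0.00003) = 0.38684.
True dip = arctan(0.38684) = 21.1°, dipping toward E (azimuth ≈ 091°).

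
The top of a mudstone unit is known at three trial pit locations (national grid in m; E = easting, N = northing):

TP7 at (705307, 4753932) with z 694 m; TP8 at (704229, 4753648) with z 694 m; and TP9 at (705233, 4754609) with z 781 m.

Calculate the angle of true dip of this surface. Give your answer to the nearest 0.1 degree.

7.4°

Let the plane be z = a·E + b·N + c.
TP8−TP7: −1078a − 284b = 0;  TP9−TP7: −74a + 677b = 87.
Solving gives a = −0.03291, b = 0.12491.
Gradient magnitude |∇z| = √(a² + b²) = √(0.00108 + 0.01560) = 0.12917.
True dip = arctan(0.12917) = 7.4°, dipping toward SSE (azimuth ≈ 165°).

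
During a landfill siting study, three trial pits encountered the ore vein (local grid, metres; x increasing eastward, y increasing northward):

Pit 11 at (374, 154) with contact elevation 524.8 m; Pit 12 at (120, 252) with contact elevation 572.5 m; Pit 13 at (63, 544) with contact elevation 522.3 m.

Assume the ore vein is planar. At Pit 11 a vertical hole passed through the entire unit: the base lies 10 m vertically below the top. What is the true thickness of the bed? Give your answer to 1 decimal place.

Let the plane be z = a·x + b·y + c.
Pit 12−Pit 11: −254a + 98b = 47.7;  Pit 13−Pit 11: −311a + 390b = −2.5.
Solving gives a = −0.27482, b = −0.22557.
|∇z| = √(a²+b²) = 0.35554, so dip δ = arctan(0.35554) = 19.57°.
True thickness = vertical thickness × cos δ = 10 × cos 19.57° = 9.4 m.

9.4 m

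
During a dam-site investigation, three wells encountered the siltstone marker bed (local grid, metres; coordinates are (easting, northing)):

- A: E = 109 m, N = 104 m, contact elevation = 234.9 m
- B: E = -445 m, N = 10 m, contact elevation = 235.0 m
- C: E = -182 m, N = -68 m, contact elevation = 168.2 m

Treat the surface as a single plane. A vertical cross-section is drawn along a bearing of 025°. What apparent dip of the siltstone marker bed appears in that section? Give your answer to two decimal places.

Two edge vectors: A→B = (-554, -94, 0.1), A→C = (-291, -172, -66.7).
Normal n = (A→B) × (A→C) = (6287, -36980.9, 67934).
So ∂z/∂E = −n_x/n_z = −0.09255 and ∂z/∂N = −n_y/n_z = 0.54437.
Unit vector along 025° is (sin 25°, cos 25°) = (0.4226, 0.9063).
Slope in that direction = a·(0.4226) + b·(0.9063) = 0.45425.
Apparent dip = arctan|0.45425| = 24.43° (true dip is 28.9°, so apparent ≤ true as expected).

24.43°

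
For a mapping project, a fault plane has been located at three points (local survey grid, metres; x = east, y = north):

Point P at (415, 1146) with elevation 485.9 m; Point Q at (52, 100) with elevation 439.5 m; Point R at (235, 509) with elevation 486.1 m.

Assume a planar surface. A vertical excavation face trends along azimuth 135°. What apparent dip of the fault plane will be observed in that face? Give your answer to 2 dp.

32.16°

Two edge vectors: Point P→Point Q = (-363, -1046, -46.4), Point P→Point R = (-180, -637, 0.2).
Normal n = (Point P→Point Q) × (Point P→Point R) = (-29766, 8424.6, 42951).
So ∂z/∂x = −n_x/n_z = 0.69302 and ∂z/∂y = −n_y/n_z = −0.19614.
Unit vector along 135° is (sin 135°, cos 135°) = (0.7071, -0.7071).
Slope in that direction = a·(0.7071) + b·(-0.7071) = 0.62874.
Apparent dip = arctan|0.62874| = 32.16° (true dip is 35.8°, so apparent ≤ true as expected).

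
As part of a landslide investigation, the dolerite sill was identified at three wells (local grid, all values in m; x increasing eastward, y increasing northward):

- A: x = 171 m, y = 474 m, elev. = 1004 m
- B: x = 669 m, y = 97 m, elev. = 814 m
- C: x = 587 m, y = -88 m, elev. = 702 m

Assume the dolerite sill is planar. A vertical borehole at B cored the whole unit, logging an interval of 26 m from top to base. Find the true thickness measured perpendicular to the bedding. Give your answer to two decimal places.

22.46 m

Two edge vectors: A→B = (498, -377, -190), A→C = (416, -562, -302).
Normal n = (A→B) × (A→C) = (7074, 71356, -123044).
So ∂z/∂x = −n_x/n_z = 0.05749 and ∂z/∂y = −n_y/n_z = 0.57992.
|∇z| = √(a²+b²) = 0.58277, so dip δ = arctan(0.58277) = 30.23°.
True thickness = vertical thickness × cos δ = 26 × cos 30.23° = 22.46 m.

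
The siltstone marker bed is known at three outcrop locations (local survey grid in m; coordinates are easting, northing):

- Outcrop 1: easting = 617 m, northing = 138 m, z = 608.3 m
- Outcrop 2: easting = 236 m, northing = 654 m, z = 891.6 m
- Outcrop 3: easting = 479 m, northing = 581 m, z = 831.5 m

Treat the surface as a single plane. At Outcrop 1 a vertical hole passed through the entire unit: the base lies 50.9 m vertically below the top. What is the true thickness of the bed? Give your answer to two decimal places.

Two edge vectors: Outcrop 1→Outcrop 2 = (-381, 516, 283.3), Outcrop 1→Outcrop 3 = (-138, 443, 223.2).
Normal n = (Outcrop 1→Outcrop 2) × (Outcrop 1→Outcrop 3) = (-10330.7, 45943.8, -97575).
So ∂z/∂easting = −n_x/n_z = −0.10587 and ∂z/∂northing = −n_y/n_z = 0.47086.
|∇z| = √(a²+b²) = 0.48261, so dip δ = arctan(0.48261) = 25.76°.
True thickness = vertical thickness × cos δ = 50.9 × cos 25.76° = 45.84 m.

45.84 m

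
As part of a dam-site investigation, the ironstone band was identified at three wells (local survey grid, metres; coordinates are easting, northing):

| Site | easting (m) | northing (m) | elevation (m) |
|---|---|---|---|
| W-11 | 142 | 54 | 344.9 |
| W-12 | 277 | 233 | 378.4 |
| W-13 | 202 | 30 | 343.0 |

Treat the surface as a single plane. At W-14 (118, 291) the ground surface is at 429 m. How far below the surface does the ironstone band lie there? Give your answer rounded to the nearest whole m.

46 m

Let the plane be z = a·easting + b·northing + c.
W-12−W-11: 135a + 179b = 33.5;  W-13−W-11: 60a − 24b = −1.9.
Solving gives a = 0.03318, b = 0.16212.
Then c = 344.9 − a·142 − b·54 = 331.43.
At (118, 291): z_contact = 3.9 + 47.2 + 331.43 = 382.5 m.
Depth below ground = 429 − 382.5 = 46 m.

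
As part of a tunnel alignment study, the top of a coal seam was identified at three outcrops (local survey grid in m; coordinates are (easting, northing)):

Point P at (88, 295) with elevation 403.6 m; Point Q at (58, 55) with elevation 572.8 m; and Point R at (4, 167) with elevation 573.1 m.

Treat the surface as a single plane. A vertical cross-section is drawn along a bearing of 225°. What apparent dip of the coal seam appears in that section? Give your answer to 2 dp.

50.65°

Two edge vectors: Point P→Point Q = (-30, -240, 169.2), Point P→Point R = (-84, -128, 169.5).
Normal n = (Point P→Point Q) × (Point P→Point R) = (-19022.4, -9127.8, -16320).
So ∂z/∂E = −n_x/n_z = −1.16559 and ∂z/∂N = −n_y/n_z = −0.55930.
Unit vector along 225° is (sin 225°, cos 225°) = (-0.7071, -0.7071).
Slope in that direction = a·(-0.7071) + b·(-0.7071) = 1.21968.
Apparent dip = arctan|1.21968| = 50.65° (true dip is 52.3°, so apparent ≤ true as expected).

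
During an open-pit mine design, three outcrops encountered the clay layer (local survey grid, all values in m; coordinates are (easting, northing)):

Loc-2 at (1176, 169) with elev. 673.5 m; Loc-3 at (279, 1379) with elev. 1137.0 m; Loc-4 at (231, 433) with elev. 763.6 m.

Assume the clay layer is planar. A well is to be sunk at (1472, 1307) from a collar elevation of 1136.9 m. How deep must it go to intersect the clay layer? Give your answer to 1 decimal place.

10.7 m

Let the plane be z = a·E + b·N + c.
Loc-3−Loc-2: −897a + 1210b = 463.5;  Loc-4−Loc-2: −945a + 264b = 90.1.
Solving gives a = 0.014717, b = 0.393968.
Then c = 673.5 − a·1176 − b·169 = 589.61.
At (1472, 1307): z_contact = 21.66 + 514.92 + 589.61 = 1126.19 m.
Depth below ground = 1136.9 − 1126.19 = 10.7 m.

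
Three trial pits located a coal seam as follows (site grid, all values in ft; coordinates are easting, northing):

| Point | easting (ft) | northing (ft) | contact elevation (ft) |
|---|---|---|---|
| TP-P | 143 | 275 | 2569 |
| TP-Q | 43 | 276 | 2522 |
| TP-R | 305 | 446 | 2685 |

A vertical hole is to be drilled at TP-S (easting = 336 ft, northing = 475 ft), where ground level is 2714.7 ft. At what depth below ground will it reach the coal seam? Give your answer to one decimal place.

Let the plane be z = a·easting + b·northing + c.
TP-Q−TP-P: −100a + 1b = −47;  TP-R−TP-P: 162a + 171b = 116.
Solving gives a = 0.47231, b = 0.23091.
Then c = 2569 − a·143 − b·275 = 2437.96.
At (336, 475): z_contact = 158.70 + 109.68 + 2437.96 = 2706.34 ft.
Depth below ground = 2714.7 − 2706.34 = 8.4 ft.

8.4 ft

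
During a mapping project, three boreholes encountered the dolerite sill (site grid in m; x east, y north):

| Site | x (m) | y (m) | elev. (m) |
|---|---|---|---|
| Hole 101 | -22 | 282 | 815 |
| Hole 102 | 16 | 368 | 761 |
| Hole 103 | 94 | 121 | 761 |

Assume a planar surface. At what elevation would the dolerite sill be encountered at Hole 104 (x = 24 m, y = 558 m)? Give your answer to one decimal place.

Let the plane be z = a·x + b·y + c.
Hole 102−Hole 101: 38a + 86b = −54;  Hole 103−Hole 101: 116a − 161b = −54.
Solving gives a = −0.82876, b = −0.26171.
Then c = 815 − a·-22 − b·282 = 870.57.
At (24, 558): z = −19.9 − 146.0 + 870.57 = 704.6 m.

704.6 m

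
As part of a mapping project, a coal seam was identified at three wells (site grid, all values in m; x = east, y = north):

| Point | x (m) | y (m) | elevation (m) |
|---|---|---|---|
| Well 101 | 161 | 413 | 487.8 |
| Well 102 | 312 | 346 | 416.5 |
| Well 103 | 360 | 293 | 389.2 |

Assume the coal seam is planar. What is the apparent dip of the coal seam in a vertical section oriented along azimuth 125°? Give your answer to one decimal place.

Let the plane be z = a·x + b·y + c.
Well 102−Well 101: 151a − 67b = −71.3;  Well 103−Well 101: 199a − 120b = −98.6.
Solving gives a = −0.40731, b = 0.14621.
Unit vector along 125° is (sin 125°, cos 125°) = (0.8192, -0.5736).
Slope in that direction = a·(0.8192) + b·(-0.5736) = −0.41751.
Apparent dip = arctan|0.41751| = 22.7° (true dip is 23.4°, so apparent ≤ true as expected).

22.7°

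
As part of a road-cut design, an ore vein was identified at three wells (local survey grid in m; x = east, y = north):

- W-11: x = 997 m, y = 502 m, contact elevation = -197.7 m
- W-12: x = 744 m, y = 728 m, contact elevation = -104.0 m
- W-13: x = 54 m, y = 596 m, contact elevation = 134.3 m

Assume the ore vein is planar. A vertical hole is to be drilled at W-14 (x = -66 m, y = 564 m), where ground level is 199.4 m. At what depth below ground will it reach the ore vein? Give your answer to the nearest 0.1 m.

23.9 m

Two edge vectors: W-11→W-12 = (-253, 226, 93.7), W-11→W-13 = (-943, 94, 332).
Normal n = (W-11→W-12) × (W-11→W-13) = (66224.2, -4363.1, 189336).
So ∂z/∂x = −n_x/n_z = −0.34977 and ∂z/∂y = −n_y/n_z = 0.02304.
Intercept c from W-11: -197.7 + 348.72 − 11.57 = 139.45.
At (-66, 564): z_contact = 23.08 + 13.00 + 139.45 = 175.54 m.
Depth below ground = 199.4 − 175.54 = 23.9 m.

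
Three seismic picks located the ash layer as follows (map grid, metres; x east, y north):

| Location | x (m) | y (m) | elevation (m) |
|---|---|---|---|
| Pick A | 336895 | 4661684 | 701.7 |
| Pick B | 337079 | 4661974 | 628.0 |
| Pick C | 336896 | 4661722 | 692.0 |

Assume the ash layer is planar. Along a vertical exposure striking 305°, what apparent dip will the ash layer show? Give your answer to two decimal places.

8.42°

Let the plane be z = a·x + b·y + c.
Pick B−Pick A: 184a + 290b = −73.7;  Pick C−Pick A: 1a + 38b = −9.7.
Solving gives a = 0.00185, b = −0.25531.
Unit vector along 305° is (sin 305°, cos 305°) = (-0.8192, 0.5736).
Slope in that direction = a·(-0.8192) + b·(0.5736) = −0.14796.
Apparent dip = arctan|0.14796| = 8.42° (true dip is 14.3°, so apparent ≤ true as expected).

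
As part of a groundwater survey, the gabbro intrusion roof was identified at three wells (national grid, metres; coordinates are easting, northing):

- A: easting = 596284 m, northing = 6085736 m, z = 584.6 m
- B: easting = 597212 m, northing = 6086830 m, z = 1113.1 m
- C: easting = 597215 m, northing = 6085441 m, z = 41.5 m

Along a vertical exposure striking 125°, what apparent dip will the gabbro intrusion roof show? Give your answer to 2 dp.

35.75°

Let the plane be z = a·easting + b·northing + c.
B−A: 928a + 1094b = 528.5;  C−A: 931a − 295b = −543.1.
Solving gives a = −0.33913, b = 0.77076.
Unit vector along 125° is (sin 125°, cos 125°) = (0.8192, -0.5736).
Slope in that direction = a·(0.8192) + b·(-0.5736) = −0.71988.
Apparent dip = arctan|0.71988| = 35.75° (true dip is 40.1°, so apparent ≤ true as expected).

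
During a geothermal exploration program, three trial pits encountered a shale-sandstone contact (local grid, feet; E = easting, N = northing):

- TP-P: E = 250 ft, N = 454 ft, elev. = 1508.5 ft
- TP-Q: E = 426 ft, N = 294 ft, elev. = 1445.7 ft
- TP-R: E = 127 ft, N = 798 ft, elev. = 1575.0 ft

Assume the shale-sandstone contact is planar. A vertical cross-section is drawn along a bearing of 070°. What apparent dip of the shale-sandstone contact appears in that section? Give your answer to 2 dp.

Let the plane be z = a·E + b·N + c.
TP-Q−TP-P: 176a − 160b = −62.8;  TP-R−TP-P: −123a + 344b = 66.5.
Solving gives a = −0.26829, b = 0.09739.
Unit vector along 070° is (sin 70°, cos 70°) = (0.9397, 0.3420).
Slope in that direction = a·(0.9397) + b·(0.3420) = −0.21880.
Apparent dip = arctan|0.21880| = 12.34° (true dip is 15.9°, so apparent ≤ true as expected).

12.34°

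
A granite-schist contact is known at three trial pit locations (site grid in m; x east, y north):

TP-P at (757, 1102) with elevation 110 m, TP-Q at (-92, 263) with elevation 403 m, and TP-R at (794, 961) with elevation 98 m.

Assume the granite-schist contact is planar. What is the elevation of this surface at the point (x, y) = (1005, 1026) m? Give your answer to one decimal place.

Two edge vectors: TP-P→TP-Q = (-849, -839, 293), TP-P→TP-R = (37, -141, -12).
Normal n = (TP-P→TP-Q) × (TP-P→TP-R) = (51381, 653, 150752).
So ∂z/∂x = −n_x/n_z = −0.340831 and ∂z/∂y = −n_y/n_z = −0.004332.
Intercept c from TP-P: 110 + 258.01 + 4.77 = 372.78.
At (1005, 1026): z = −342.5 − 4.4 + 372.78 = 25.8 m.

25.8 m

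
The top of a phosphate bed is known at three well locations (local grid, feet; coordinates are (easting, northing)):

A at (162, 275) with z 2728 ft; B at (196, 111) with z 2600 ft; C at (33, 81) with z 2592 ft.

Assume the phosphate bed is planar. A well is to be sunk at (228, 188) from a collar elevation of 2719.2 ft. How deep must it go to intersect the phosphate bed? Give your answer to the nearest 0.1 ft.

63.5 ft

Two edge vectors: A→B = (34, -164, -128), A→C = (-129, -194, -136).
Normal n = (A→B) × (A→C) = (-2528, 21136, -27752).
So ∂z/∂E = −n_x/n_z = −0.09109 and ∂z/∂N = −n_y/n_z = 0.76160.
Intercept c from A: 2728 + 14.76 − 209.44 = 2533.32.
At (228, 188): z_contact = −20.77 + 143.18 + 2533.32 = 2655.73 ft.
Depth below ground = 2719.2 − 2655.73 = 63.5 ft.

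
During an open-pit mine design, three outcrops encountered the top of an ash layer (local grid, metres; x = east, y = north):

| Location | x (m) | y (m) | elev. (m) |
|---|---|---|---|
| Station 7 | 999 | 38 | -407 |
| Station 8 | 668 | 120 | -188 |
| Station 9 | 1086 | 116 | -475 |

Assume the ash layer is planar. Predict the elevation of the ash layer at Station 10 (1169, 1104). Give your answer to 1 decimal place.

-635.7 m

Let the plane be z = a·x + b·y + c.
Station 8−Station 7: −331a + 82b = 219;  Station 9−Station 7: 87a + 78b = −68.
Solving gives a = −0.687606, b = −0.104849.
Then c = -407 − a·999 − b·38 = 283.90.
At (1169, 1104): z = −803.8 − 115.8 + 283.90 = -635.7 m.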